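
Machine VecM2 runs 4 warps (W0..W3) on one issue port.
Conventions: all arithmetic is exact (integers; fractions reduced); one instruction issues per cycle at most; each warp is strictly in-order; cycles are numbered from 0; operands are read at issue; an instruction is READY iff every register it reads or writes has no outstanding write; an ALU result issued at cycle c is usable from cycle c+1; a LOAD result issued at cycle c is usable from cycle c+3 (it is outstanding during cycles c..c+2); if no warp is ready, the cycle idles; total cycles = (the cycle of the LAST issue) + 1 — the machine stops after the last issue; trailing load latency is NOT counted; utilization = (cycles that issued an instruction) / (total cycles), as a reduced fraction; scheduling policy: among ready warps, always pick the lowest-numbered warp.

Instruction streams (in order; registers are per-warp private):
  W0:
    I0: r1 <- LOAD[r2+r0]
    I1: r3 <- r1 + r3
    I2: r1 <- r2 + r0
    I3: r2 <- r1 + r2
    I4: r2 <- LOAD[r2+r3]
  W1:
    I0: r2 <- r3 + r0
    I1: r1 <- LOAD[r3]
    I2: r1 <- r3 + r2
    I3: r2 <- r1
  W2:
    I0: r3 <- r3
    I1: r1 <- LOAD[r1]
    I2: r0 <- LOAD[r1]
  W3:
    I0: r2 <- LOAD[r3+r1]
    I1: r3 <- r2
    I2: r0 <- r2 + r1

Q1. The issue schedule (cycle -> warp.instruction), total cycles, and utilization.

cycle 0: W0.I0
cycle 1: W1.I0
cycle 2: W1.I1
cycle 3: W0.I1
cycle 4: W0.I2
cycle 5: W0.I3
cycle 6: W0.I4
cycle 7: W1.I2
cycle 8: W1.I3
cycle 9: W2.I0
cycle 10: W2.I1
cycle 11: W3.I0
cycle 12: idle
cycle 13: W2.I2
cycle 14: W3.I1
cycle 15: W3.I2

Answer: 16 cycles, utilization 15/16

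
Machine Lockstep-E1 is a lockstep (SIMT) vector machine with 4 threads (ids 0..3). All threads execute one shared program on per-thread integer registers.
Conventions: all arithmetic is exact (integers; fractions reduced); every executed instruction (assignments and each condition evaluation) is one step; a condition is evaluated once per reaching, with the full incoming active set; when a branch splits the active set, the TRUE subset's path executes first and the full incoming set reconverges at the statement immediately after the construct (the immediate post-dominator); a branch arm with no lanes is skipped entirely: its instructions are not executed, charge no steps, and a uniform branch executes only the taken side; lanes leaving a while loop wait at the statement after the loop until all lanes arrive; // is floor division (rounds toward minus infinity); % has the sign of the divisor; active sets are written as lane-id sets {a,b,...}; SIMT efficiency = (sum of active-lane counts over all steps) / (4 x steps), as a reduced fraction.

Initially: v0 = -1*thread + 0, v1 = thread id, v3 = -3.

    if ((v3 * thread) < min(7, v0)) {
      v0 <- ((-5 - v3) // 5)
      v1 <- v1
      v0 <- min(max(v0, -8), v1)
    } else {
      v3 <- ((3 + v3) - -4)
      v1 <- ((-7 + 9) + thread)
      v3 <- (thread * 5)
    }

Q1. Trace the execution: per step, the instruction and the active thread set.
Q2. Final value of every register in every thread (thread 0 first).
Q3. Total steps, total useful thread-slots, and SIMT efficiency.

step 0: eval ((v3 * thread) < min(7, v0)) {0,1,2,3}
step 1: v0 <- ((-5 - v3) // 5)       {1,2,3}
step 2: v1 <- v1                     {1,2,3}
step 3: v0 <- min(max(v0, -8), v1)   {1,2,3}
step 4: v3 <- ((3 + v3) - -4)        {0}
step 5: v1 <- ((-7 + 9) + thread)    {0}
step 6: v3 <- (thread * 5)           {0}

Answer: 7 steps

v0: 0,-1,-1,-1
v1: 2,1,2,3
v3: 0,-3,-3,-3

steps = 7; useful = 16; efficiency = 16/28 = 4/7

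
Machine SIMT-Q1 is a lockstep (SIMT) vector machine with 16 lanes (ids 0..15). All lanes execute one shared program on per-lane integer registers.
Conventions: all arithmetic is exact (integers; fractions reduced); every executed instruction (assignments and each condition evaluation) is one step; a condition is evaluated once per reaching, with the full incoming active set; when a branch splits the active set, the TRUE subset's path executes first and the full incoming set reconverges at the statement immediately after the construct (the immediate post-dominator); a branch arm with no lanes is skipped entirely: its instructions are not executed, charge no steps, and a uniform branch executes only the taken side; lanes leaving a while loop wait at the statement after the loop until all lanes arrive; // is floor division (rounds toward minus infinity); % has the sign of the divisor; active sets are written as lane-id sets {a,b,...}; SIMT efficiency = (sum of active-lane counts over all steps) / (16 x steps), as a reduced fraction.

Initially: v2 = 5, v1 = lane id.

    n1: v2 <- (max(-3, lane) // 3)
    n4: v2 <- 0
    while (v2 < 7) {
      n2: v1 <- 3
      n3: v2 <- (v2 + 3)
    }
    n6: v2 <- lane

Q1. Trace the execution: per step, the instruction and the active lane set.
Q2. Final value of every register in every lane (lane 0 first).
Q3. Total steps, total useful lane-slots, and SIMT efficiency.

step 0: v2 <- (max(-3, lane) // 3)   {0,1,2,3,4,5,6,7,8,9,10,11,12,13,14,15}
step 1: v2 <- 0                      {0,1,2,3,4,5,6,7,8,9,10,11,12,13,14,15}
step 2: eval (v2 < 7)                {0,1,2,3,4,5,6,7,8,9,10,11,12,13,14,15}
step 3: v1 <- 3                      {0,1,2,3,4,5,6,7,8,9,10,11,12,13,14,15}
step 4: v2 <- (v2 + 3)               {0,1,2,3,4,5,6,7,8,9,10,11,12,13,14,15}
step 5: eval (v2 < 7)                {0,1,2,3,4,5,6,7,8,9,10,11,12,13,14,15}
step 6: v1 <- 3                      {0,1,2,3,4,5,6,7,8,9,10,11,12,13,14,15}
step 7: v2 <- (v2 + 3)               {0,1,2,3,4,5,6,7,8,9,10,11,12,13,14,15}
step 8: eval (v2 < 7)                {0,1,2,3,4,5,6,7,8,9,10,11,12,13,14,15}
step 9: v1 <- 3                      {0,1,2,3,4,5,6,7,8,9,10,11,12,13,14,15}
step 10: v2 <- (v2 + 3)               {0,1,2,3,4,5,6,7,8,9,10,11,12,13,14,15}
step 11: eval (v2 < 7)                {0,1,2,3,4,5,6,7,8,9,10,11,12,13,14,15}
step 12: v2 <- lane                   {0,1,2,3,4,5,6,7,8,9,10,11,12,13,14,15}

Answer: 13 steps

v2: 0,1,2,3,4,5,6,7,8,9,10,11,12,13,14,15
v1: 3,3,3,3,3,3,3,3,3,3,3,3,3,3,3,3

steps = 13; useful = 208; efficiency = 208/208 = 1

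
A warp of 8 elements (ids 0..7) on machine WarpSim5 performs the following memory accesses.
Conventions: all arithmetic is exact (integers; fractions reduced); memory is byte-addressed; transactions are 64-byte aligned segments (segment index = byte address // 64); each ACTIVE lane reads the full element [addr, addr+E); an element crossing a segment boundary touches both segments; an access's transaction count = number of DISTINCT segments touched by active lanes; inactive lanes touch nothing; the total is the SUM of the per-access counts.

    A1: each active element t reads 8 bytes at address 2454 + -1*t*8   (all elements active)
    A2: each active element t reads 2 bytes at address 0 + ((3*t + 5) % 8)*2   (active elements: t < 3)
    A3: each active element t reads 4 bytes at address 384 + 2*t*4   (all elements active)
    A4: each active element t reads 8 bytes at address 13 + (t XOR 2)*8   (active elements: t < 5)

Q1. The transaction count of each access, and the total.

A1: 2 transactions
A2: 1 transaction
A3: 1 transaction
A4: 2 transactions

Answer: 2,1,1,2; total 6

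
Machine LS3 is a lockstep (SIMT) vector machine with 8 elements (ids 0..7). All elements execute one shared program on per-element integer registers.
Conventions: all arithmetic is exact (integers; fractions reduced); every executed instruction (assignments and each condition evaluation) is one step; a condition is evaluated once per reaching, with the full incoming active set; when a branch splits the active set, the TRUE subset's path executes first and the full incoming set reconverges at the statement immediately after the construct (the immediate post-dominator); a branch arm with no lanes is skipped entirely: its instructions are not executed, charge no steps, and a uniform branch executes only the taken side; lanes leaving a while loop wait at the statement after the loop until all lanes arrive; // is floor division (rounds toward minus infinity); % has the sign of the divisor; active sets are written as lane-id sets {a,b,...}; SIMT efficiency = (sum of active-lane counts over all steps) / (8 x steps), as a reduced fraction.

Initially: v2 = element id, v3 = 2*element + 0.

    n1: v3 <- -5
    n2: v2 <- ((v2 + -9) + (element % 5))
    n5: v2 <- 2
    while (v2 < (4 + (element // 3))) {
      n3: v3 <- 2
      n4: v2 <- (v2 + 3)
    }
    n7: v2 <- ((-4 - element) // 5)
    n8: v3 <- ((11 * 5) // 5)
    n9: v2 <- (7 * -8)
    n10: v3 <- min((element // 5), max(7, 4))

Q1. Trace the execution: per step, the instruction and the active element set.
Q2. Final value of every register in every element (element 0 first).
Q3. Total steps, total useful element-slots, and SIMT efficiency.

step 0: v3 <- -5                     {0,1,2,3,4,5,6,7}
step 1: v2 <- ((v2 + -9) + (element % 5)) {0,1,2,3,4,5,6,7}
step 2: v2 <- 2                      {0,1,2,3,4,5,6,7}
step 3: eval (v2 < (4 + (element // 3))) {0,1,2,3,4,5,6,7}
step 4: v3 <- 2                      {0,1,2,3,4,5,6,7}
step 5: v2 <- (v2 + 3)               {0,1,2,3,4,5,6,7}
step 6: eval (v2 < (4 + (element // 3))) {0,1,2,3,4,5,6,7}
step 7: v3 <- 2                      {6,7}
step 8: v2 <- (v2 + 3)               {6,7}
step 9: eval (v2 < (4 + (element // 3))) {6,7}
step 10: v2 <- ((-4 - element) // 5)  {0,1,2,3,4,5,6,7}
step 11: v3 <- ((11 * 5) // 5)        {0,1,2,3,4,5,6,7}
step 12: v2 <- (7 * -8)               {0,1,2,3,4,5,6,7}
step 13: v3 <- min((element // 5), max(7, 4)) {0,1,2,3,4,5,6,7}

Answer: 14 steps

v2: -56,-56,-56,-56,-56,-56,-56,-56
v3: 0,0,0,0,0,1,1,1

steps = 14; useful = 94; efficiency = 94/112 = 47/56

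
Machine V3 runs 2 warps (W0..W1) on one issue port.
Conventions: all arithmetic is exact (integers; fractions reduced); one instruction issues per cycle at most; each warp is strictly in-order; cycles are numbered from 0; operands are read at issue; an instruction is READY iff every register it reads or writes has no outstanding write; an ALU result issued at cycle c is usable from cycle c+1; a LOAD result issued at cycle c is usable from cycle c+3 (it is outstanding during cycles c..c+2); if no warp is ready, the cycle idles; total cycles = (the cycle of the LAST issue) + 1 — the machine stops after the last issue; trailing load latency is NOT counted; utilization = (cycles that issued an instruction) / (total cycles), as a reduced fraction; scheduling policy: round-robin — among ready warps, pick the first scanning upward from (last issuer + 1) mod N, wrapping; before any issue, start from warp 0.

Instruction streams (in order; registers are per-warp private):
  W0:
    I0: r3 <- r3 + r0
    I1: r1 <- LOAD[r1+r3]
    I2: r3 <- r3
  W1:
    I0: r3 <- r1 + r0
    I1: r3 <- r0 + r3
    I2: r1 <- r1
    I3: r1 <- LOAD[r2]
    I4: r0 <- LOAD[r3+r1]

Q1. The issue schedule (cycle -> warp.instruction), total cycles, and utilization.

cycle 0: W0.I0
cycle 1: W1.I0
cycle 2: W0.I1
cycle 3: W1.I1
cycle 4: W0.I2
cycle 5: W1.I2
cycle 6: W1.I3
cycle 7: idle
cycle 8: idle
cycle 9: W1.I4

Answer: 10 cycles, utilization 4/5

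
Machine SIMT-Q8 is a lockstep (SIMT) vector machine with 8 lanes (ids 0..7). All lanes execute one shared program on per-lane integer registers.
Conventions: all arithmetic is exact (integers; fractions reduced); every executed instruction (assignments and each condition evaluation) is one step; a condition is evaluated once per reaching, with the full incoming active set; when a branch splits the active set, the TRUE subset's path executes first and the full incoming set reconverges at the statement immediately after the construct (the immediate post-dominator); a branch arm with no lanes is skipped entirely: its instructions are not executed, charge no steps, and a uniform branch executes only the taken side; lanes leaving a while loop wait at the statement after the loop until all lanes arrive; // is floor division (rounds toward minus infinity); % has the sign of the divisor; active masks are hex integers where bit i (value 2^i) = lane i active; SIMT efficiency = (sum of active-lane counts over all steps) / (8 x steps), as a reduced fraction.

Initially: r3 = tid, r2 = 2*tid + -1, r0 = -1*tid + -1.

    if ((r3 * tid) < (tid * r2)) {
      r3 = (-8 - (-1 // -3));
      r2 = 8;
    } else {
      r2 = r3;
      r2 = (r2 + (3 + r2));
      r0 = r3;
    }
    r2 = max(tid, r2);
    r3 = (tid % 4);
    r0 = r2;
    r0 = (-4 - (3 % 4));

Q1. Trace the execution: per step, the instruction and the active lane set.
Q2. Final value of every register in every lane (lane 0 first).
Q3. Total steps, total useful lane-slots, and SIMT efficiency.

step 0: eval ((r3 * tid) < (tid * r2)) 0xff
step 1: r3 <- (-8 - (-1 // -3))      0xfc
step 2: r2 <- 8                      0xfc
step 3: r2 <- r3                     0x03
step 4: r2 <- (r2 + (3 + r2))        0x03
step 5: r0 <- r3                     0x03
step 6: r2 <- max(tid, r2)           0xff
step 7: r3 <- (tid % 4)              0xff
step 8: r0 <- r2                     0xff
step 9: r0 <- (-4 - (3 % 4))         0xff

Answer: 10 steps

r3: 0,1,2,3,0,1,2,3
r2: 3,5,8,8,8,8,8,8
r0: -7,-7,-7,-7,-7,-7,-7,-7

steps = 10; useful = 58; efficiency = 58/80 = 29/40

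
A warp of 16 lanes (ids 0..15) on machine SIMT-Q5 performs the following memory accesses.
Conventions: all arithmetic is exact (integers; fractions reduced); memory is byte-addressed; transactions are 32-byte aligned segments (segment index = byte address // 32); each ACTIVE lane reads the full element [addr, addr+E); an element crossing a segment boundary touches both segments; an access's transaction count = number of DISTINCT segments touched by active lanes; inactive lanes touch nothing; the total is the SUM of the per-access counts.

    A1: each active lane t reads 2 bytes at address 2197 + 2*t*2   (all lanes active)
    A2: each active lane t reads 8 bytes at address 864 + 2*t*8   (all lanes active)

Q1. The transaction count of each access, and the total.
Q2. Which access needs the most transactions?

A1: 3 transactions
A2: 8 transactions

Answer: 3,8; total 11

Answer: A2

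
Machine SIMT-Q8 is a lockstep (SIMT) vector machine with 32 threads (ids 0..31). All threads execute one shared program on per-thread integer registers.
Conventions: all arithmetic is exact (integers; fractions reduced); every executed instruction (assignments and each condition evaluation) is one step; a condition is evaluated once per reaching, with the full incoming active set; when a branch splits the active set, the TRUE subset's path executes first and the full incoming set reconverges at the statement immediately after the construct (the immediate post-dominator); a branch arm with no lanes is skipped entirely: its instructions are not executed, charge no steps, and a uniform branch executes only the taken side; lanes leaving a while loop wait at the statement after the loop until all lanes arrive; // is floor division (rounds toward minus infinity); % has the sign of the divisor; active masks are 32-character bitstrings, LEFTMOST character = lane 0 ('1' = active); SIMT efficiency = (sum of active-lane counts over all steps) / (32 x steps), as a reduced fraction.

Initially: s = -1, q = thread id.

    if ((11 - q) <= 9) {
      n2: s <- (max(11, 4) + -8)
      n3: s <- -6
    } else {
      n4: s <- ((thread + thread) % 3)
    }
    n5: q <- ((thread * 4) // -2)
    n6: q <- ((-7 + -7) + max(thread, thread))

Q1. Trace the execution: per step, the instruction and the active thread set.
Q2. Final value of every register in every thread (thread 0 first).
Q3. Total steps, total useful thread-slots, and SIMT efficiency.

step 0: eval ((11 - q) <= 9)         11111111111111111111111111111111
step 1: s <- (max(11, 4) + -8)       00111111111111111111111111111111
step 2: s <- -6                      00111111111111111111111111111111
step 3: s <- ((thread + thread) % 3) 11000000000000000000000000000000
step 4: q <- ((thread * 4) // -2)    11111111111111111111111111111111
step 5: q <- ((-7 + -7) + max(thread, thread)) 11111111111111111111111111111111

Answer: 6 steps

s: 0,2,-6,-6,-6,-6,-6,-6,-6,-6,-6,-6,-6,-6,-6,-6,-6,-6,-6,-6,-6,-6,-6,-6,-6,-6,-6,-6,-6,-6,-6,-6
q: -14,-13,-12,-11,-10,-9,-8,-7,-6,-5,-4,-3,-2,-1,0,1,2,3,4,5,6,7,8,9,10,11,12,13,14,15,16,17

steps = 6; useful = 158; efficiency = 158/192 = 79/96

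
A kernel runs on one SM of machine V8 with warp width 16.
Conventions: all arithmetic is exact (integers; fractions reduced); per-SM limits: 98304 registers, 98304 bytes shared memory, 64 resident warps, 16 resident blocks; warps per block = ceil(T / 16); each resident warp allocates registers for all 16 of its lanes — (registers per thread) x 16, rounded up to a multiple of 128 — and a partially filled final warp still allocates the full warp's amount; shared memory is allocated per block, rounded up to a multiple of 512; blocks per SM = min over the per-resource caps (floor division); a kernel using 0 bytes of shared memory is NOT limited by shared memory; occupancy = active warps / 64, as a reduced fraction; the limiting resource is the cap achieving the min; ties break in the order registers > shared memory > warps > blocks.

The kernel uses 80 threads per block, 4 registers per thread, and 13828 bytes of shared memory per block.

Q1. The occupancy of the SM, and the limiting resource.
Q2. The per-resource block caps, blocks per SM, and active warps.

Answer: occupancy 15/32, limited by shared memory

registers: 153 blocks
shared memory: 6 blocks
warps: 12 blocks
blocks: 16 blocks

Answer: 6 blocks, 30 active warps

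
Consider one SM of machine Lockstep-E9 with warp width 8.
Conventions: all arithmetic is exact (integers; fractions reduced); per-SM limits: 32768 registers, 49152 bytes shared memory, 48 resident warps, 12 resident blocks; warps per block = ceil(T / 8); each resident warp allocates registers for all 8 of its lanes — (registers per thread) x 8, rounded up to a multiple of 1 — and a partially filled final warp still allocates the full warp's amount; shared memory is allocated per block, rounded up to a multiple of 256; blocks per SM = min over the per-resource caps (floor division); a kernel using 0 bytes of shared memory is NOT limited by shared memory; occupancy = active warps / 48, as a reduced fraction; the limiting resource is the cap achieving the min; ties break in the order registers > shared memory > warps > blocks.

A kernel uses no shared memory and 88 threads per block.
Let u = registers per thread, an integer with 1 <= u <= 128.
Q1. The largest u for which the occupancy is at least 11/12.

Answer: u = 93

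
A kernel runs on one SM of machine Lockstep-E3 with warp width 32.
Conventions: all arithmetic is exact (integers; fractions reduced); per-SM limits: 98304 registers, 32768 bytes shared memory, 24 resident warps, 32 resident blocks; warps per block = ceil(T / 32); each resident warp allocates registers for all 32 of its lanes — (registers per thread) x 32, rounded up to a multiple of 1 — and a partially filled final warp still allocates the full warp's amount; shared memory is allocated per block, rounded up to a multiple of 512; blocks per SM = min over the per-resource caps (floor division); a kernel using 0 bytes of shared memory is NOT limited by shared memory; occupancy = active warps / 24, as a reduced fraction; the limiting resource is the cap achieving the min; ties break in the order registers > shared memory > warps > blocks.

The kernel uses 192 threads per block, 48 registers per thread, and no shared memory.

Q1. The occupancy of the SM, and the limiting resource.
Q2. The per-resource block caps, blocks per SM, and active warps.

Answer: occupancy 1, limited by warps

registers: 10 blocks
shared memory: no limit (kernel uses none)
warps: 4 blocks
blocks: 32 blocks

Answer: 4 blocks, 24 active warps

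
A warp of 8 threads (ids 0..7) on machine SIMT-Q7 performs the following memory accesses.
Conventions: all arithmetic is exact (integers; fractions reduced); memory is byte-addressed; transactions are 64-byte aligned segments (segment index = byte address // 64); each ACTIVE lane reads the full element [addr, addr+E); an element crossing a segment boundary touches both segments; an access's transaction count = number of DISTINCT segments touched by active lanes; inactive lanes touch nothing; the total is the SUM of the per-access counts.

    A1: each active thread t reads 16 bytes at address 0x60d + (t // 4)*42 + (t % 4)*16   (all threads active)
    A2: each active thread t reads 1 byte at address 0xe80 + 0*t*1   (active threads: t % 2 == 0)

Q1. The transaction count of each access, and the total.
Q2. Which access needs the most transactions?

A1: 2 transactions
A2: 1 transaction

Answer: 2,1; total 3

Answer: A1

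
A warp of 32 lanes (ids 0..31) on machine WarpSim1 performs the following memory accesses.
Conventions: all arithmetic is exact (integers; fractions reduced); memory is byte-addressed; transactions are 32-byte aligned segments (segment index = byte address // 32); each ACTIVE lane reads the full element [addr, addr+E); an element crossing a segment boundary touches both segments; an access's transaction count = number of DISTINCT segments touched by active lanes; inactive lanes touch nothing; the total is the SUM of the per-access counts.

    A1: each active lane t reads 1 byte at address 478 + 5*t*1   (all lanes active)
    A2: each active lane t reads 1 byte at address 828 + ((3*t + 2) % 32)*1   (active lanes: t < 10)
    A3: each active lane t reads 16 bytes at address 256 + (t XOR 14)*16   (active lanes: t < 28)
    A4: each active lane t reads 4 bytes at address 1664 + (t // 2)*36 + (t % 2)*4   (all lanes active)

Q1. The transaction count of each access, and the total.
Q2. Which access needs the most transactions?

A1: 6 transactions
A2: 2 transactions
A3: 14 transactions
A4: 18 transactions

Answer: 6,2,14,18; total 40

Answer: A4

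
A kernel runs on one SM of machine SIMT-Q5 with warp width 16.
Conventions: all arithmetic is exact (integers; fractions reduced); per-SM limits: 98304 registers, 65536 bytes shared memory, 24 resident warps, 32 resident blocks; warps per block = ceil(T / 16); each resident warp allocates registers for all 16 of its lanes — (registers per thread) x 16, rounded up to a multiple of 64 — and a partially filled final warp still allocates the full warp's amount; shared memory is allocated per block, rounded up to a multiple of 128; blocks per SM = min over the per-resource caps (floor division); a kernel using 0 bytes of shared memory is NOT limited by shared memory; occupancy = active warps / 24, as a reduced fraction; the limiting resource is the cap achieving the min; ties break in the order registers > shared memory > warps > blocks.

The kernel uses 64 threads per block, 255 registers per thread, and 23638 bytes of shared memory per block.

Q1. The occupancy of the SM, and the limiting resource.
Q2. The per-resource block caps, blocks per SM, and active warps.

Answer: occupancy 1/3, limited by shared memory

registers: 6 blocks
shared memory: 2 blocks
warps: 6 blocks
blocks: 32 blocks

Answer: 2 blocks, 8 active warps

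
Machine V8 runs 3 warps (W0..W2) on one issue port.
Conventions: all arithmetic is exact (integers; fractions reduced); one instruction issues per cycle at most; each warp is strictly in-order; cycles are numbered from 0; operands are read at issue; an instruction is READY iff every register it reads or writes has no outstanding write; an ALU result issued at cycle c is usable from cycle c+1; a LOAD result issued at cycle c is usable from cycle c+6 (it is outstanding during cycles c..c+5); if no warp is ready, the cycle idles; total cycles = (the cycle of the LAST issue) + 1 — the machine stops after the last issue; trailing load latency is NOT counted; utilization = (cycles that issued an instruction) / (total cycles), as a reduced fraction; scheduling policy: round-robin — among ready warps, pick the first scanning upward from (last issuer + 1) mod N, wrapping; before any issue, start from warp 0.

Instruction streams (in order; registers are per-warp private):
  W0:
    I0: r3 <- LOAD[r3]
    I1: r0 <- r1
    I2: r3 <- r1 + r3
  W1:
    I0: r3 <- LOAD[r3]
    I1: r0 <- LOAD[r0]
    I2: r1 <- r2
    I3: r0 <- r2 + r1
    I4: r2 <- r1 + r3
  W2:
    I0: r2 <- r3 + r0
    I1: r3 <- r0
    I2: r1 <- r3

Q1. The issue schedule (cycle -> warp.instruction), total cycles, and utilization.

cycle 0: W0.I0
cycle 1: W1.I0
cycle 2: W2.I0
cycle 3: W0.I1
cycle 4: W1.I1
cycle 5: W2.I1
cycle 6: W0.I2
cycle 7: W1.I2
cycle 8: W2.I2
cycle 9: idle
cycle 10: W1.I3
cycle 11: W1.I4

Answer: 12 cycles, utilization 11/12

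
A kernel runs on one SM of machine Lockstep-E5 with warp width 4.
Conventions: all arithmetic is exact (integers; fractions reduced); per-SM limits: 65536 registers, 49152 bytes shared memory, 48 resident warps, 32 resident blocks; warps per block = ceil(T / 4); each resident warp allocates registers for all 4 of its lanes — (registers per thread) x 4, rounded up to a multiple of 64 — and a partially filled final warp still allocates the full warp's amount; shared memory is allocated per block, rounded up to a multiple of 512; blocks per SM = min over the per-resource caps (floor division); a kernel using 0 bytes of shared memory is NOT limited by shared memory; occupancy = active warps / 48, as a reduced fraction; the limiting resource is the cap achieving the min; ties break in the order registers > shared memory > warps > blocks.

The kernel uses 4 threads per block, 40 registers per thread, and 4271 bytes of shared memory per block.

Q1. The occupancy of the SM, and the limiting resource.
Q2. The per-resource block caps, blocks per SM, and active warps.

Answer: occupancy 5/24, limited by shared memory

registers: 341 blocks
shared memory: 10 blocks
warps: 48 blocks
blocks: 32 blocks

Answer: 10 blocks, 10 active warps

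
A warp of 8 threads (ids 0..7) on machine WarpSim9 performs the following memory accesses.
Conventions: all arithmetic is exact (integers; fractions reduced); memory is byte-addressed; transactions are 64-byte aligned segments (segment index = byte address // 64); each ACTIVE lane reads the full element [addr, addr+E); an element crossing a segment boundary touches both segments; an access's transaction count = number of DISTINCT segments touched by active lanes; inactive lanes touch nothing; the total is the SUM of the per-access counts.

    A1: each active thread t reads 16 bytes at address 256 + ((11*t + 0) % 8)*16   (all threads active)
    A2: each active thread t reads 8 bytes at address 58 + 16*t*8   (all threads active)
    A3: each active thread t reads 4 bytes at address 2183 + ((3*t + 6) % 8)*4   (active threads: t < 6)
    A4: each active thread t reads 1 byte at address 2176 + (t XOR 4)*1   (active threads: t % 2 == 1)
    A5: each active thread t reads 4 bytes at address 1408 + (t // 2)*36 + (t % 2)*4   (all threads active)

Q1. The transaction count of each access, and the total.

A1: 2 transactions
A2: 16 transactions
A3: 1 transaction
A4: 1 transaction
A5: 2 transactions

Answer: 2,16,1,1,2; total 22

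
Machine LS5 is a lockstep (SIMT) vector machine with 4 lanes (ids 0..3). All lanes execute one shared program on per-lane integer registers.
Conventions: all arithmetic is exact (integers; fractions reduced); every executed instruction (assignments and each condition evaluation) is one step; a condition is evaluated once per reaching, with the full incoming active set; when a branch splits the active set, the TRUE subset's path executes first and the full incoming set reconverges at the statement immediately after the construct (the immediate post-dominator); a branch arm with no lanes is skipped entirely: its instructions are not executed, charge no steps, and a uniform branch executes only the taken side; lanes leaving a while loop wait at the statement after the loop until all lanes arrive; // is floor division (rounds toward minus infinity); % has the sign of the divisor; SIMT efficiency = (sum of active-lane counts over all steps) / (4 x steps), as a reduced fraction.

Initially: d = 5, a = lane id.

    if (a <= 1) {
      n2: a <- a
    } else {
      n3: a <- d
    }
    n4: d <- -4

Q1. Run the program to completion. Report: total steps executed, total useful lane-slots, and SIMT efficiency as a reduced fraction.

Answer: 4 steps, 12 useful, 3/4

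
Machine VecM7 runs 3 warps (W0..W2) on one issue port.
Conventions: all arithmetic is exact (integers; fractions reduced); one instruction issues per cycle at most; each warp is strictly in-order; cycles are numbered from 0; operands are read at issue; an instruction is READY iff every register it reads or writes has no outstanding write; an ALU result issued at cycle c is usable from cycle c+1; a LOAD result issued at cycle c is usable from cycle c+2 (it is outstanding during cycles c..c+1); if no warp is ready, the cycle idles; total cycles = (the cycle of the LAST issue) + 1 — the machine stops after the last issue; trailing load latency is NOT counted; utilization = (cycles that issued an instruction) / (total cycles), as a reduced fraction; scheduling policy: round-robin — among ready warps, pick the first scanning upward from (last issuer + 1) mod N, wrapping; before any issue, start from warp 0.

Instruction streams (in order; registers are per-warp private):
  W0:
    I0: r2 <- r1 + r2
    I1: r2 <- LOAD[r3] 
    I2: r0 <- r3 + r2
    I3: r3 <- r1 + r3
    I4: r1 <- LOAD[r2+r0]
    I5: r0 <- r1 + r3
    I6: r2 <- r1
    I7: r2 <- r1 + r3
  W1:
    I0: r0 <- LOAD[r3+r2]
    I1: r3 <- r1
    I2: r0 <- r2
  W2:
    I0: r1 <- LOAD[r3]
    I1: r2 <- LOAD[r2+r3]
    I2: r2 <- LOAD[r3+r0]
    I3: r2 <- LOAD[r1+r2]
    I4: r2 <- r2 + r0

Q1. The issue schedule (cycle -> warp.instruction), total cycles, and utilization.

cycle 0: W0.I0
cycle 1: W1.I0
cycle 2: W2.I0
cycle 3: W0.I1
cycle 4: W1.I1
cycle 5: W2.I1
cycle 6: W0.I2
cycle 7: W1.I2
cycle 8: W2.I2
cycle 9: W0.I3
cycle 10: W2.I3
cycle 11: W0.I4
cycle 12: W2.I4
cycle 13: W0.I5
cycle 14: W0.I6
cycle 15: W0.I7

Answer: 16 cycles, utilization 1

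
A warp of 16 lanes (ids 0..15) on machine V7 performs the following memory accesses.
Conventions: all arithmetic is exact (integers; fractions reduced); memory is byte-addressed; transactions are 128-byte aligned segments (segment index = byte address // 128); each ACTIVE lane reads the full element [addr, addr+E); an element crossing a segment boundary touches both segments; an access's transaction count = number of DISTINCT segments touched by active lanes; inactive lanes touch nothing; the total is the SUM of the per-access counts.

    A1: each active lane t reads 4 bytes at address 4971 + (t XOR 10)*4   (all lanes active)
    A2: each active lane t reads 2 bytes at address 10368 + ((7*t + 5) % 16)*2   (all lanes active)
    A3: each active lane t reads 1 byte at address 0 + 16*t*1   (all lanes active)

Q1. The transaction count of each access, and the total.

A1: 2 transactions
A2: 1 transaction
A3: 2 transactions

Answer: 2,1,2; total 5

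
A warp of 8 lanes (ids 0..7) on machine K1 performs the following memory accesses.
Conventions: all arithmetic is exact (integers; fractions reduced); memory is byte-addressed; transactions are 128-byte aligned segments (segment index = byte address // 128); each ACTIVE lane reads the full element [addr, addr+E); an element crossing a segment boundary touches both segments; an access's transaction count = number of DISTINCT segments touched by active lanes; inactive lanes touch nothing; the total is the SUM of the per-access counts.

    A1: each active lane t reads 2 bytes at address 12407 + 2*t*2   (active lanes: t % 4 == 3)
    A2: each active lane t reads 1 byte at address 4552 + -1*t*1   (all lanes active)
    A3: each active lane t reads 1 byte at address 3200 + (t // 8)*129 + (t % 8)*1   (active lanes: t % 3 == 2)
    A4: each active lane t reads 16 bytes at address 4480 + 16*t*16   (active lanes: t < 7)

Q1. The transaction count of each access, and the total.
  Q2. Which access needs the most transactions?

A1: 1 transaction
A2: 1 transaction
A3: 1 transaction
A4: 7 transactions

Answer: 1,1,1,7; total 10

Answer: A4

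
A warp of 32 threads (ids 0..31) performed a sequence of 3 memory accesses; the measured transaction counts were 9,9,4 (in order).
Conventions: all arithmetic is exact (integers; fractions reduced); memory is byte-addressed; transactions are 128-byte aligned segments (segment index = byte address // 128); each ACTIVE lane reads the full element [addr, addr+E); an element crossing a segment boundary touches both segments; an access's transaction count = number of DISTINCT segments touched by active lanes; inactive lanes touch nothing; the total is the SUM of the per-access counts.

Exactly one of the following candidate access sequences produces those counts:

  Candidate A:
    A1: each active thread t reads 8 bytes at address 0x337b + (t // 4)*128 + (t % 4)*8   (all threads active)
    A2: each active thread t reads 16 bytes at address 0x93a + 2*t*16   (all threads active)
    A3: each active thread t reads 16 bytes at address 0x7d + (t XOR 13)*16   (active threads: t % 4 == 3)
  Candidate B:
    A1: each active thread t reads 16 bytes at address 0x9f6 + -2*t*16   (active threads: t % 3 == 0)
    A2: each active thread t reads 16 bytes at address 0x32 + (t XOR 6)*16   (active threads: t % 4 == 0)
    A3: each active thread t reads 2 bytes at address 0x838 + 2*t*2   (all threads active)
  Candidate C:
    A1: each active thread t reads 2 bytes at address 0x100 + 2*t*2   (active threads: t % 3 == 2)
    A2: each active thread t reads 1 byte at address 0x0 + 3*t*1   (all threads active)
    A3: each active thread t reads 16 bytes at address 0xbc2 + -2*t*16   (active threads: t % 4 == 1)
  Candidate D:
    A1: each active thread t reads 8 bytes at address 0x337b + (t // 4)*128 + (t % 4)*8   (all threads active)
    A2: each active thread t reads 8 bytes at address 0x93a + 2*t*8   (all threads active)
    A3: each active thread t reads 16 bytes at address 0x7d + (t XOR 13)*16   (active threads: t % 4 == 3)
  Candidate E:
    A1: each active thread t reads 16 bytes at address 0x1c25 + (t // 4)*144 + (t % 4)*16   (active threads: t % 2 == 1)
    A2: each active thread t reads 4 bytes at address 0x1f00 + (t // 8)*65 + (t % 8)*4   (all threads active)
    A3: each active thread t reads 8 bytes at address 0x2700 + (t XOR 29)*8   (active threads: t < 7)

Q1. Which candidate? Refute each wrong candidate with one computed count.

B: A2 gives 5 transactions, not 9
C: A1 gives 1 transaction, not 9
D: A2 gives 5 transactions, not 9
E: A2 gives 2 transactions, not 9
A: all counts match (9,9,4)

Answer: A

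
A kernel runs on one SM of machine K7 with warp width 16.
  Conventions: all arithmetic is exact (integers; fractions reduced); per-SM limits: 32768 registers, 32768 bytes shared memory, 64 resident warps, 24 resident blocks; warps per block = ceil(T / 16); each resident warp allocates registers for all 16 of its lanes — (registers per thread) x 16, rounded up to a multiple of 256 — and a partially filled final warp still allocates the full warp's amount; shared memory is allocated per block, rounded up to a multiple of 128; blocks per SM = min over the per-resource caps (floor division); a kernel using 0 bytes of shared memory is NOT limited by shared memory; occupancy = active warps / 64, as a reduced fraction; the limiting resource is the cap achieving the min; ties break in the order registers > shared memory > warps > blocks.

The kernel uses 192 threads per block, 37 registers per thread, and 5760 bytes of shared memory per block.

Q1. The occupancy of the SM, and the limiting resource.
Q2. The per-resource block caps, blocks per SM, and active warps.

Answer: occupancy 9/16, limited by registers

registers: 3 blocks
shared memory: 5 blocks
warps: 5 blocks
blocks: 24 blocks

Answer: 3 blocks, 36 active warps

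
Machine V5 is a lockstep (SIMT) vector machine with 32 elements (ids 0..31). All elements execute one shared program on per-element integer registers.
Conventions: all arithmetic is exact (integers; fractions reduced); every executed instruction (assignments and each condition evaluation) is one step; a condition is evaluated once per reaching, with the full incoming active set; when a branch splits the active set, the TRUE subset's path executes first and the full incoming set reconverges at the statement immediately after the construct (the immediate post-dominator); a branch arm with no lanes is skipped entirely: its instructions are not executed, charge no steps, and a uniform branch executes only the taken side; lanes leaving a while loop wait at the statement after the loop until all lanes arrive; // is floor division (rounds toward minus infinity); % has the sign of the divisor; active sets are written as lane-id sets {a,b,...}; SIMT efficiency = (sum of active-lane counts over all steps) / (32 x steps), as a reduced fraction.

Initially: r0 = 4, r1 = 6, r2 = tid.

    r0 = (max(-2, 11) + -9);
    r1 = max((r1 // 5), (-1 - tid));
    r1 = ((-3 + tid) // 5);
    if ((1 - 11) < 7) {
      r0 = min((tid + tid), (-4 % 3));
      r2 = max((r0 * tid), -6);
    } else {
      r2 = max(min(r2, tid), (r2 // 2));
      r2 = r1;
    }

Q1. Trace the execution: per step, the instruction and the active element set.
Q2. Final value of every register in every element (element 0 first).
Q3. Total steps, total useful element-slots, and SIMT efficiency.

step 0: r0 <- (max(-2, 11) + -9)     {0,1,2,3,4,5,6,7,8,9,10,11,12,13,14,15,16,17,18,19,20,21,22,23,24,25,26,27,28,29,30,31}
step 1: r1 <- max((r1 // 5), (-1 - tid)) {0,1,2,3,4,5,6,7,8,9,10,11,12,13,14,15,16,17,18,19,20,21,22,23,24,25,26,27,28,29,30,31}
step 2: r1 <- ((-3 + tid) // 5)      {0,1,2,3,4,5,6,7,8,9,10,11,12,13,14,15,16,17,18,19,20,21,22,23,24,25,26,27,28,29,30,31}
step 3: eval ((1 - 11) < 7)          {0,1,2,3,4,5,6,7,8,9,10,11,12,13,14,15,16,17,18,19,20,21,22,23,24,25,26,27,28,29,30,31}
step 4: r0 <- min((tid + tid), (-4 % 3)) {0,1,2,3,4,5,6,7,8,9,10,11,12,13,14,15,16,17,18,19,20,21,22,23,24,25,26,27,28,29,30,31}
step 5: r2 <- max((r0 * tid), -6)    {0,1,2,3,4,5,6,7,8,9,10,11,12,13,14,15,16,17,18,19,20,21,22,23,24,25,26,27,28,29,30,31}

Answer: 6 steps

r0: 0,2,2,2,2,2,2,2,2,2,2,2,2,2,2,2,2,2,2,2,2,2,2,2,2,2,2,2,2,2,2,2
r1: -1,-1,-1,0,0,0,0,0,1,1,1,1,1,2,2,2,2,2,3,3,3,3,3,4,4,4,4,4,5,5,5,5
r2: 0,2,4,6,8,10,12,14,16,18,20,22,24,26,28,30,32,34,36,38,40,42,44,46,48,50,52,54,56,58,60,62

steps = 6; useful = 192; efficiency = 192/192 = 1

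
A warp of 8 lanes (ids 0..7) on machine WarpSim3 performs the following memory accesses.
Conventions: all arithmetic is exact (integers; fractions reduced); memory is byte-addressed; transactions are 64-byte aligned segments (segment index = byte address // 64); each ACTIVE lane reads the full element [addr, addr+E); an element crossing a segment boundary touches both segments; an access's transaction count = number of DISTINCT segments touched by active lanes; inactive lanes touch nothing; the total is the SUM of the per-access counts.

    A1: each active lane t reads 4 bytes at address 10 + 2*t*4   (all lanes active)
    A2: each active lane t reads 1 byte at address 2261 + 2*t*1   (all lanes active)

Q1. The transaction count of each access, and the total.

A1: 2 transactions
A2: 1 transaction

Answer: 2,1; total 3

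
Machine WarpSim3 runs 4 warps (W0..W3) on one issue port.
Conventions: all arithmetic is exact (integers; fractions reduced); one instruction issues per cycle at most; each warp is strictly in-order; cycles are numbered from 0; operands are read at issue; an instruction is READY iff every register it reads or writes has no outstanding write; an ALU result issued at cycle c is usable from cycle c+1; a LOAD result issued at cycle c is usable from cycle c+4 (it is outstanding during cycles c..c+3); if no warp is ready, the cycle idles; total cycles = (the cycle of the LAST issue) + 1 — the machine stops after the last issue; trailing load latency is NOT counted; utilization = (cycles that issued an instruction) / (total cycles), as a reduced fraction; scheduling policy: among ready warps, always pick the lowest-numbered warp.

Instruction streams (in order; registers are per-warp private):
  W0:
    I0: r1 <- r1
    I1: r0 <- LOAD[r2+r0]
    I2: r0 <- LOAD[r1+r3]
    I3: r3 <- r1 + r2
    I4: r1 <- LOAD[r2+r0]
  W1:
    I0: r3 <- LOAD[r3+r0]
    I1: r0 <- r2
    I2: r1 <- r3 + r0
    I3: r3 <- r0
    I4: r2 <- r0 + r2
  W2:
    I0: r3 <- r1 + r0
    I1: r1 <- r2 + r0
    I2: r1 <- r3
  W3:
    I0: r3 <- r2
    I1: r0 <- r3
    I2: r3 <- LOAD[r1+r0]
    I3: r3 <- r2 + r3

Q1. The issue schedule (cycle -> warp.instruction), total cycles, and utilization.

cycle 0: W0.I0
cycle 1: W0.I1
cycle 2: W1.I0
cycle 3: W1.I1
cycle 4: W2.I0
cycle 5: W0.I2
cycle 6: W0.I3
cycle 7: W1.I2
cycle 8: W1.I3
cycle 9: W0.I4
cycle 10: W1.I4
cycle 11: W2.I1
cycle 12: W2.I2
cycle 13: W3.I0
cycle 14: W3.I1
cycle 15: W3.I2
cycle 16: idle
cycle 17: idle
cycle 18: idle
cycle 19: W3.I3

Answer: 20 cycles, utilization 17/20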